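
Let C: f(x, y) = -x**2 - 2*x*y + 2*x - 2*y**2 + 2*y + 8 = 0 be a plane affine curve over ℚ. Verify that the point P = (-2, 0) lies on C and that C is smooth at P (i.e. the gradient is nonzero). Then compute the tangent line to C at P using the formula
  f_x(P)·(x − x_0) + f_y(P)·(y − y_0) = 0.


Tangent line at P: 6*x + 6*y + 12 = 0.

Step 1: f(-2, 0) = 0, so P lies on C.
Step 2: partial derivatives
  f_x(x, y) = -2*x - 2*y + 2, f_y(x, y) = -2*x - 4*y + 2.
  f_x(P) = 6, f_y(P) = 6 (gradient nonzero, so P is smooth).
Step 3: tangent line at P: 6·(x − -2) + 6·(y − 0) = 0.
Expanding: 6*x + 6*y + 12 = 0.


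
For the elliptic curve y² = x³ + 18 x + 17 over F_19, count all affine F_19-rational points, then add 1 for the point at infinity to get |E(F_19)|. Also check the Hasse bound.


Affine points = {(0, 6), (0, 13), (1, 6), (1, 13), (2, 2), (2, 17), (4, 1), (4, 18), (5, 2), (5, 17), (7, 7), (7, 12), (10, 0), (11, 8), (11, 11), (12, 2), (12, 17), (13, 4), (13, 15), (14, 7), (14, 12), (17, 7), (17, 12), (18, 6), (18, 13)}; affine count = 25; |E(F_19)| = 26.

Discriminant check: Δ ∝ 4a³ + 27b² = 4·18³ + 27·17² = 4·5832 + 27·289 ≡ 9 (mod 19). Nonzero ⇒ E is nonsingular.
For each x ∈ F_19, compute rhs = x³ + 18·x + 17 mod 19, then count y ∈ F_19 with y² ≡ rhs.
  x = 0: rhs = 17, matching y values: 6, 13 (2 points).
  x = 1: rhs = 17, matching y values: 6, 13 (2 points).
  x = 2: rhs = 4, matching y values: 2, 17 (2 points).
  x = 3: rhs = 3, matching y values: none (0 points).
  x = 4: rhs = 1, matching y values: 1, 18 (2 points).
  x = 5: rhs = 4, matching y values: 2, 17 (2 points).
  x = 6: rhs = 18, matching y values: none (0 points).
  x = 7: rhs = 11, matching y values: 7, 12 (2 points).
  x = 8: rhs = 8, matching y values: none (0 points).
  x = 9: rhs = 15, matching y values: none (0 points).
  x = 10: rhs = 0, matching y values: 0 (1 points).
  x = 11: rhs = 7, matching y values: 8, 11 (2 points).
  x = 12: rhs = 4, matching y values: 2, 17 (2 points).
  x = 13: rhs = 16, matching y values: 4, 15 (2 points).
  x = 14: rhs = 11, matching y values: 7, 12 (2 points).
  x = 15: rhs = 14, matching y values: none (0 points).
  x = 16: rhs = 12, matching y values: none (0 points).
  x = 17: rhs = 11, matching y values: 7, 12 (2 points).
  x = 18: rhs = 17, matching y values: 6, 13 (2 points).
Total affine count: 25.
Full point count |E(F_19)| = 25 + 1 = 26.
Hasse bound: |26 − (19+1)| = |6| = 6 ≤ 2√19 ≈ 8.7178 ✓.


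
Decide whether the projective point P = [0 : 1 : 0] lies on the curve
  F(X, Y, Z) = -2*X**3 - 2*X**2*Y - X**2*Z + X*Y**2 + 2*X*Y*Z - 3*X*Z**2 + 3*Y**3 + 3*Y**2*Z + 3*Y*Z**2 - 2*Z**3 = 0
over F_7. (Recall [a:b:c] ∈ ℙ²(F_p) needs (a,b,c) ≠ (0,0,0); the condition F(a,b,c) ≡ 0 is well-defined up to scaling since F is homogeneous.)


F(0,1,0) ≡ 3 (mod 7); P is NOT on the curve.

Evaluate F(0, 1, 0) term-by-term (mod 7).
  -2*X**3 ↦ -2·0·1·1 = 0
  -2*X**2*Y ↦ -2·0·1·1 = 0
  -X**2*Z ↦ -1·0·1·0 = 0
  X*Y**2 ↦ 1·0·1·1 = 0
  2*X*Y*Z ↦ 2·0·1·0 = 0
  -3*X*Z**2 ↦ -3·0·1·0 = 0
  3*Y**3 ↦ 3·1·1·1 = 3
  3*Y**2*Z ↦ 3·1·1·0 = 0
  3*Y*Z**2 ↦ 3·1·1·0 = 0
  -2*Z**3 ↦ -2·1·1·0 = 0
Sum: F(0, 1, 0) = (0) + (0) + (0) + (0) + (0) + (0) + (3) + (0) + (0) + (0) = 3.
Reducing mod 7: 3 ≡ 3 (mod 7).
Since F(a, b, c) ≡ 3 ≠ 0 (mod 7), P does NOT lie on the curve.


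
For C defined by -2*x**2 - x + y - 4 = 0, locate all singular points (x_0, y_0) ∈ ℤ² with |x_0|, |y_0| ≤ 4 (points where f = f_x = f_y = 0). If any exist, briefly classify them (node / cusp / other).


No singular points in the scanned grid; C is smooth there.

Compute partial derivatives:
  f_x = -4*x - 1.
  f_y = 1.
f_y = 1 is a nonzero constant, so f_y never vanishes: no point (x, y) can satisfy f = f_x = f_y = 0. In particular no (x, y) ∈ {−4, ..., 4}² is singular; the curve is smooth.


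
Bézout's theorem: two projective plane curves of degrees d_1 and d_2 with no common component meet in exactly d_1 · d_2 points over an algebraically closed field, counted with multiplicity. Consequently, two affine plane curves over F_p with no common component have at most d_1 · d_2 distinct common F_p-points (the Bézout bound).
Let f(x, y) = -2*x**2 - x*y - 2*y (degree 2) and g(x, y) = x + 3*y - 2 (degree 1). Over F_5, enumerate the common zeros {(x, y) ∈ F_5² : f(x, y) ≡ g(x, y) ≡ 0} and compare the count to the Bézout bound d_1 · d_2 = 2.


Common zeros: ∅; count = 0; Bézout bound = 2.

deg(f) = 2, deg(g) = 1, so Bézout bound = 2.
Scan x ∈ F_5. For each x, list the y ∈ F_5 with f(x, y) ≡ 0 and those with g(x, y) ≡ 0 (mod 5); the common zeros in that column are the intersection.
  x = 0: f ≡ 0 at y ∈ {0}; g ≡ 0 at y ∈ {4}; common: ∅.
  x = 1: f ≡ 0 at y ∈ {1}; g ≡ 0 at y ∈ {2}; common: ∅.
  x = 2: f ≡ 0 at y ∈ {3}; g ≡ 0 at y ∈ {0}; common: ∅.
  x = 3: f ≡ 0 at y ∈ ∅; g ≡ 0 at y ∈ {3}; common: ∅.
  x = 4: f ≡ 0 at y ∈ {3}; g ≡ 0 at y ∈ {1}; common: ∅.
Collecting: common zeros = ∅, so the count is 0.
Comparison with the Bézout bound: 0 ≤ 2 = deg(f)·deg(g), as expected for curves with no common component (the affine F_5-count falls short of the bound because intersections may lie at infinity, over extension fields, or carry multiplicity).


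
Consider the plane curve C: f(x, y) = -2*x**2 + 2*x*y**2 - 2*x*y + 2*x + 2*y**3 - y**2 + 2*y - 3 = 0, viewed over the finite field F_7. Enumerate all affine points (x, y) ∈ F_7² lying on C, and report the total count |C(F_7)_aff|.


Affine F_7-points: {(0, 1), (1, 1), (2, 0), (2, 4), (2, 5), (4, 4), (5, 2), (5, 5), (5, 6), (6, 0)}; count = 10.

For each of the 49 pairs (x, y) ∈ F_7², evaluate f(x, y) mod 7. Record the zeros.
  x = 0: [0↦4, 1↦0, 2↦6, 3↦6, 4↦5, 5↦1, 6↦6]  zeros at y ∈ {1}
  x = 1: [0↦4, 1↦0, 2↦3, 3↦4, 4↦1, 5↦6, 6↦3]  zeros at y ∈ {1}
  x = 2: [0↦0, 1↦3, 2↦3, 3↦5, 4↦0, 5↦0, 6↦3]  zeros at y ∈ {0, 4, 5}
  x = 3: [0↦6, 1↦2, 2↦6, 3↦2, 4↦2, 5↦4, 6↦6]  zeros at y ∈ ∅
  x = 4: [0↦1, 1↦4, 2↦5, 3↦2, 4↦0, 5↦4, 6↦5]  zeros at y ∈ {4}
  x = 5: [0↦6, 1↦2, 2↦0, 3↦5, 4↦1, 5↦0, 6↦0]  zeros at y ∈ {2, 5, 6}
  x = 6: [0↦0, 1↦3, 2↦5, 3↦4, 4↦5, 5↦6, 6↦5]  zeros at y ∈ {0}
Collecting zeros: affine points = {(0, 1), (1, 1), (2, 0), (2, 4), (2, 5), (4, 4), (5, 2), (5, 5), (5, 6), (6, 0)}.
Total count |C(F_7)_aff| = 10.


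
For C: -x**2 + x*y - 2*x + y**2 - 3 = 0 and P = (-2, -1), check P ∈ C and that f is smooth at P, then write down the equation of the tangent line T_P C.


Tangent line at P: x - 4*y - 2 = 0.

Step 1: f(-2, -1) = 0, so P lies on C.
Step 2: partial derivatives
  f_x(x, y) = -2*x + y - 2, f_y(x, y) = x + 2*y.
  f_x(P) = 1, f_y(P) = -4 (gradient nonzero, so P is smooth).
Step 3: tangent line at P: 1·(x − -2) + -4·(y − -1) = 0.
Expanding: x - 4*y - 2 = 0.


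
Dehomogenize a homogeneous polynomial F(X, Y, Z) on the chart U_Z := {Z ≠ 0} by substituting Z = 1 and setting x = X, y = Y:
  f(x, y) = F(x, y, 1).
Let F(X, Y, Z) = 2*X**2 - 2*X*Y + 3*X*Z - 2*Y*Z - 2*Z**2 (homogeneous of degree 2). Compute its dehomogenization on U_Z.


f(x, y) = 2*x**2 - 2*x*y + 3*x - 2*y - 2

On U_Z we set Z = 1. Each monomial c·X^i·Y^j·Z^k in F becomes c·x^i·y^j·1^k = c·x^i·y^j.
Substituting Z = 1: F(X, Y, 1) = 2*x**2 - 2*x*y + 3*x - 2*y - 2.
Note: deg(f) ≤ deg(F) = 2; strict inequality happens when F is divisible by Z (lost terms).


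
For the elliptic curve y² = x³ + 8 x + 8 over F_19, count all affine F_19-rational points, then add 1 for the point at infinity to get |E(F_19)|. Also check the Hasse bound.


Affine points = {(1, 6), (1, 13), (4, 3), (4, 16), (6, 5), (6, 14), (9, 7), (9, 12), (10, 9), (10, 10), (15, 8), (15, 11)}; affine count = 12; |E(F_19)| = 13.

Discriminant check: Δ ∝ 4a³ + 27b² = 4·8³ + 27·8² = 4·512 + 27·64 ≡ 14 (mod 19). Nonzero ⇒ E is nonsingular.
For each x ∈ F_19, compute rhs = x³ + 8·x + 8 mod 19, then count y ∈ F_19 with y² ≡ rhs.
  x = 0: rhs = 8, matching y values: none (0 points).
  x = 1: rhs = 17, matching y values: 6, 13 (2 points).
  x = 2: rhs = 13, matching y values: none (0 points).
  x = 3: rhs = 2, matching y values: none (0 points).
  x = 4: rhs = 9, matching y values: 3, 16 (2 points).
  x = 5: rhs = 2, matching y values: none (0 points).
  x = 6: rhs = 6, matching y values: 5, 14 (2 points).
  x = 7: rhs = 8, matching y values: none (0 points).
  x = 8: rhs = 14, matching y values: none (0 points).
  x = 9: rhs = 11, matching y values: 7, 12 (2 points).
  x = 10: rhs = 5, matching y values: 9, 10 (2 points).
  x = 11: rhs = 2, matching y values: none (0 points).
  x = 12: rhs = 8, matching y values: none (0 points).
  x = 13: rhs = 10, matching y values: none (0 points).
  x = 14: rhs = 14, matching y values: none (0 points).
  x = 15: rhs = 7, matching y values: 8, 11 (2 points).
  x = 16: rhs = 14, matching y values: none (0 points).
  x = 17: rhs = 3, matching y values: none (0 points).
  x = 18: rhs = 18, matching y values: none (0 points).
Total affine count: 12.
Full point count |E(F_19)| = 12 + 1 = 13.
Hasse bound: |13 − (19+1)| = |-7| = 7 ≤ 2√19 ≈ 8.7178 ✓.


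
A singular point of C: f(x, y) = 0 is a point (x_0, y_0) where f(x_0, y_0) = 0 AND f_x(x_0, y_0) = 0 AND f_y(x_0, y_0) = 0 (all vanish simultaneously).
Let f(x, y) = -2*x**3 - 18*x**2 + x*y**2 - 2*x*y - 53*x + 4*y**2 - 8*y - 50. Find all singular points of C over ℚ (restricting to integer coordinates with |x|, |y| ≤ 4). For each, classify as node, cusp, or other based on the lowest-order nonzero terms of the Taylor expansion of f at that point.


Singular points: {(-3, 1)}; classification: cusp.

Compute partial derivatives:
  f_x = -6*x**2 - 36*x + y**2 - 2*y - 53.
  f_y = 2*x*y - 2*x + 8*y - 8.
Scan x_0 ∈ {−4, ..., 4}. For each x_0, f_y(x_0, y) is a polynomial in y; find its integer roots y ∈ {−4, ..., 4}, then test f_x and f at those candidates.
  x = -4: f_y(-4, y) = 0; vanishes at y ∈ {-4, -3, -2, -1, 0, 1, 2, 3, 4}. (-4, -4): f_x = 19 ≠ 0; (-4, -3): f_x = 10 ≠ 0; (-4, -2): f_x = 3 ≠ 0; (-4, -1): f_x = -2 ≠ 0; (-4, 0): f_x = -5 ≠ 0; (-4, 1): f_x = -6 ≠ 0; (-4, 2): f_x = -5 ≠ 0; (-4, 3): f_x = -2 ≠ 0; (-4, 4): f_x = 3 ≠ 0.
  x = -3: f_y(-3, y) = 2*y - 2; vanishes at y ∈ {1}. (-3, 1): f_x = 0, f = 0 — SINGULAR.
  x = -2: f_y(-2, y) = 4*y - 4; vanishes at y ∈ {1}. (-2, 1): f_x = -6 ≠ 0.
  x = -1: f_y(-1, y) = 6*y - 6; vanishes at y ∈ {1}. (-1, 1): f_x = -24 ≠ 0.
  x = 0: f_y(0, y) = 8*y - 8; vanishes at y ∈ {1}. (0, 1): f_x = -54 ≠ 0.
  x = 1: f_y(1, y) = 10*y - 10; vanishes at y ∈ {1}. (1, 1): f_x = -96 ≠ 0.
  x = 2: f_y(2, y) = 12*y - 12; vanishes at y ∈ {1}. (2, 1): f_x = -150 ≠ 0.
  x = 3: f_y(3, y) = 14*y - 14; vanishes at y ∈ {1}. (3, 1): f_x = -216 ≠ 0.
  x = 4: f_y(4, y) = 16*y - 16; vanishes at y ∈ {1}. (4, 1): f_x = -294 ≠ 0.
Only singular point on the grid: (-3, 1).
Classify: substitute x = -3 + u, y = 1 + v and expand: f = -2*u**3 + u*v**2 + v**2.
No constant or linear terms (consistent with a singular point). Quadratic part: v**2. Cubic part: -2*u**3 + u*v**2.
The quadratic part v**2 is a perfect square, so there is a single (double) tangent line v = 0, i.e. y = 1. Restricting the cubic part to that line (v = 0) leaves -2*u**3 ≠ 0, so f is not divisible by v and the branch is v² ≈ 2*u**3 to lowest order — this is a cusp.
Classification: cusp.


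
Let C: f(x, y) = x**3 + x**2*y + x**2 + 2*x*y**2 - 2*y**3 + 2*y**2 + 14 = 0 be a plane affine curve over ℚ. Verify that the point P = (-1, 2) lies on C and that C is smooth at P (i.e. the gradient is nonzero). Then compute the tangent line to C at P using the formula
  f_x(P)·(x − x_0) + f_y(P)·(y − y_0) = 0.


Tangent line at P: 5*x - 23*y + 51 = 0.

Step 1: f(-1, 2) = 0, so P lies on C.
Step 2: partial derivatives
  f_x(x, y) = 3*x**2 + 2*x*y + 2*x + 2*y**2, f_y(x, y) = x**2 + 4*x*y - 6*y**2 + 4*y.
  f_x(P) = 5, f_y(P) = -23 (gradient nonzero, so P is smooth).
Step 3: tangent line at P: 5·(x − -1) + -23·(y − 2) = 0.
Expanding: 5*x - 23*y + 51 = 0.


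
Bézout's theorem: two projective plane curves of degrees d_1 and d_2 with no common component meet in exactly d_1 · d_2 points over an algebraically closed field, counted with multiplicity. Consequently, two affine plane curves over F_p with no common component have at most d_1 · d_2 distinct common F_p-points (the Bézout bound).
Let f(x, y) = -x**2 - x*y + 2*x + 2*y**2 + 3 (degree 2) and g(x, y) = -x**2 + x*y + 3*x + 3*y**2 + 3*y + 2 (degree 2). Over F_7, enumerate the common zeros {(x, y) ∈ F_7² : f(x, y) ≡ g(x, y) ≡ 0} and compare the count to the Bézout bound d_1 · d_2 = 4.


Common zeros: ∅; count = 0; Bézout bound = 4.

deg(f) = 2, deg(g) = 2, so Bézout bound = 4.
Scan x ∈ F_7. For each x, list the y ∈ F_7 with f(x, y) ≡ 0 and those with g(x, y) ≡ 0 (mod 7); the common zeros in that column are the intersection.
  x = 0: f ≡ 0 at y ∈ {3, 4}; g ≡ 0 at y ∈ ∅; common: ∅.
  x = 1: f ≡ 0 at y ∈ {5, 6}; g ≡ 0 at y ∈ ∅; common: ∅.
  x = 2: f ≡ 0 at y ∈ {2, 6}; g ≡ 0 at y ∈ ∅; common: ∅.
  x = 3: f ≡ 0 at y ∈ {0, 5}; g ≡ 0 at y ∈ ∅; common: ∅.
  x = 4: f ≡ 0 at y ∈ {1}; g ≡ 0 at y ∈ ∅; common: ∅.
  x = 5: f ≡ 0 at y ∈ {2, 4}; g ≡ 0 at y ∈ ∅; common: ∅.
  x = 6: f ≡ 0 at y ∈ {0, 3}; g ≡ 0 at y ∈ {2}; common: ∅.
Collecting: common zeros = ∅, so the count is 0.
Comparison with the Bézout bound: 0 ≤ 4 = deg(f)·deg(g), as expected for curves with no common component (the affine F_7-count falls short of the bound because intersections may lie at infinity, over extension fields, or carry multiplicity).


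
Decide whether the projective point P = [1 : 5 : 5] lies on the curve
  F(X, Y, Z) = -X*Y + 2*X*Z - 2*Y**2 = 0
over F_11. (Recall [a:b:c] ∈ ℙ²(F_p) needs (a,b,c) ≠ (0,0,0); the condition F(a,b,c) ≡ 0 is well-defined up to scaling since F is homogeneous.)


F(1,5,5) ≡ 10 (mod 11); P is NOT on the curve.

Evaluate F(1, 5, 5) term-by-term (mod 11).
  -X*Y ↦ -1·1·5·1 = -5
  2*X*Z ↦ 2·1·1·5 = 10
  -2*Y**2 ↦ -2·1·25·1 = -50
Sum: F(1, 5, 5) = (-5) + (10) + (-50) = -45.
Reducing mod 11: -45 ≡ 10 (mod 11).
Since F(a, b, c) ≡ 10 ≠ 0 (mod 11), P does NOT lie on the curve.


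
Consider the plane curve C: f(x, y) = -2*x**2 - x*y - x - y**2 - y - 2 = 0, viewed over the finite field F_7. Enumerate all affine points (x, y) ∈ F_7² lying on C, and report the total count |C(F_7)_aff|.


Affine F_7-points: {(0, 3), (3, 1), (3, 2), (5, 3), (5, 5), (6, 2), (6, 5)}; count = 7.

For each of the 49 pairs (x, y) ∈ F_7², evaluate f(x, y) mod 7. Record the zeros.
  x = 0: [0↦5, 1↦3, 2↦6, 3↦0, 4↦6, 5↦3, 6↦5]  zeros at y ∈ {3}
  x = 1: [0↦2, 1↦6, 2↦1, 3↦1, 4↦6, 5↦2, 6↦3]  zeros at y ∈ ∅
  x = 2: [0↦2, 1↦5, 2↦6, 3↦5, 4↦2, 5↦4, 6↦4]  zeros at y ∈ ∅
  x = 3: [0↦5, 1↦0, 2↦0, 3↦5, 4↦1, 5↦2, 6↦1]  zeros at y ∈ {1, 2}
  x = 4: [0↦4, 1↦5, 2↦4, 3↦1, 4↦3, 5↦3, 6↦1]  zeros at y ∈ ∅
  x = 5: [0↦6, 1↦6, 2↦4, 3↦0, 4↦1, 5↦0, 6↦4]  zeros at y ∈ {3, 5}
  x = 6: [0↦4, 1↦3, 2↦0, 3↦2, 4↦2, 5↦0, 6↦3]  zeros at y ∈ {2, 5}
Collecting zeros: affine points = {(0, 3), (3, 1), (3, 2), (5, 3), (5, 5), (6, 2), (6, 5)}.
Total count |C(F_7)_aff| = 7.


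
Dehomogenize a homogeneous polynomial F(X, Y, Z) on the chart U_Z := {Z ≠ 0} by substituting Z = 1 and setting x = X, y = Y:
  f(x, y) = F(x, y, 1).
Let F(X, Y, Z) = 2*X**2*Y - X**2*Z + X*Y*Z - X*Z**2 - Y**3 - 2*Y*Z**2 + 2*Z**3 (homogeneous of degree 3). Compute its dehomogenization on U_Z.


f(x, y) = 2*x**2*y - x**2 + x*y - x - y**3 - 2*y + 2

On U_Z we set Z = 1. Each monomial c·X^i·Y^j·Z^k in F becomes c·x^i·y^j·1^k = c·x^i·y^j.
Substituting Z = 1: F(X, Y, 1) = 2*x**2*y - x**2 + x*y - x - y**3 - 2*y + 2.
Note: deg(f) ≤ deg(F) = 3; strict inequality happens when F is divisible by Z (lost terms).


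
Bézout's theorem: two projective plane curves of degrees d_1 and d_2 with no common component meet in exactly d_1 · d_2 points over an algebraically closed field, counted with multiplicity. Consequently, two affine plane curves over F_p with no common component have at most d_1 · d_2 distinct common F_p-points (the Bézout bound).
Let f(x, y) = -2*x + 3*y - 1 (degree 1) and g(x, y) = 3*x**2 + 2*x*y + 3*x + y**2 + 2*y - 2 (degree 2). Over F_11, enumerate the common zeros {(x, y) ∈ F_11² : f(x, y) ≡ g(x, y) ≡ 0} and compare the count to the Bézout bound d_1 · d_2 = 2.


Common zeros: {(0, 4), (5, 0)}; count = 2; Bézout bound = 2.

deg(f) = 1, deg(g) = 2, so Bézout bound = 2.
Scan x ∈ F_11. For each x, list the y ∈ F_11 with f(x, y) ≡ 0 and those with g(x, y) ≡ 0 (mod 11); the common zeros in that column are the intersection.
  x = 0: f ≡ 0 at y ∈ {4}; g ≡ 0 at y ∈ {4, 5}; common: {4}.
  x = 1: f ≡ 0 at y ∈ {1}; g ≡ 0 at y ∈ {9}; common: ∅.
  x = 2: f ≡ 0 at y ∈ {9}; g ≡ 0 at y ∈ {6, 10}; common: ∅.
  x = 3: f ≡ 0 at y ∈ {6}; g ≡ 0 at y ∈ {5, 9}; common: ∅.
  x = 4: f ≡ 0 at y ∈ {3}; g ≡ 0 at y ∈ {6}; common: ∅.
  x = 5: f ≡ 0 at y ∈ {0}; g ≡ 0 at y ∈ {0, 10}; common: {0}.
  x = 6: f ≡ 0 at y ∈ {8}; g ≡ 0 at y ∈ ∅; common: ∅.
  x = 7: f ≡ 0 at y ∈ {5}; g ≡ 0 at y ∈ ∅; common: ∅.
  x = 8: f ≡ 0 at y ∈ {2}; g ≡ 0 at y ∈ ∅; common: ∅.
  x = 9: f ≡ 0 at y ∈ {10}; g ≡ 0 at y ∈ ∅; common: ∅.
  x = 10: f ≡ 0 at y ∈ {7}; g ≡ 0 at y ∈ ∅; common: ∅.
Collecting: common zeros = {(0, 4), (5, 0)}, so the count is 2.
Comparison with the Bézout bound: 2 ≤ 2 = deg(f)·deg(g), as expected for curves with no common component (the bound is attained).


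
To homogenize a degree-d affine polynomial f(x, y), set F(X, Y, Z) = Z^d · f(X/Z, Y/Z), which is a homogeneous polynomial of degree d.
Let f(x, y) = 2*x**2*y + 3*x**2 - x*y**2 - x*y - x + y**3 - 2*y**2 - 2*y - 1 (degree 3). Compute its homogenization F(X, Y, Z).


F(X, Y, Z) = 2*X**2*Y + 3*X**2*Z - X*Y**2 - X*Y*Z - X*Z**2 + Y**3 - 2*Y**2*Z - 2*Y*Z**2 - Z**3

deg(f) = 3.
Substitute x = X/Z, y = Y/Z into f, then multiply by Z^3.
  monomial 2·x^2·y^1 ↦ 2·X^2·Y^1·Z^0.
  monomial 3·x^2·y^0 ↦ 3·X^2·Y^0·Z^1.
  monomial -1·x^1·y^2 ↦ -1·X^1·Y^2·Z^0.
  monomial -1·x^1·y^1 ↦ -1·X^1·Y^1·Z^1.
  monomial -1·x^1·y^0 ↦ -1·X^1·Y^0·Z^2.
  monomial 1·x^0·y^3 ↦ 1·X^0·Y^3·Z^0.
  monomial -2·x^0·y^2 ↦ -2·X^0·Y^2·Z^1.
  monomial -2·x^0·y^1 ↦ -2·X^0·Y^1·Z^2.
  monomial -1·x^0·y^0 ↦ -1·X^0·Y^0·Z^3.
Collecting: F(X, Y, Z) = 2*X**2*Y + 3*X**2*Z - X*Y**2 - X*Y*Z - X*Z**2 + Y**3 - 2*Y**2*Z - 2*Y*Z**2 - Z**3.


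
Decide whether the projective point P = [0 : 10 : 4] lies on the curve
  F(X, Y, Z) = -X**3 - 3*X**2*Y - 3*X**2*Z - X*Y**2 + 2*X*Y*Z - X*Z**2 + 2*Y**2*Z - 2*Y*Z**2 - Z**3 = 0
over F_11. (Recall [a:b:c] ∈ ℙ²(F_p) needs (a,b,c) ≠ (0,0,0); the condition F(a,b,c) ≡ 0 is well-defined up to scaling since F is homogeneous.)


F(0,10,4) ≡ 9 (mod 11); P is NOT on the curve.

Evaluate F(0, 10, 4) term-by-term (mod 11).
  -X**3 ↦ -1·0·1·1 = 0
  -3*X**2*Y ↦ -3·0·10·1 = 0
  -3*X**2*Z ↦ -3·0·1·4 = 0
  -X*Y**2 ↦ -1·0·100·1 = 0
  2*X*Y*Z ↦ 2·0·10·4 = 0
  -X*Z**2 ↦ -1·0·1·16 = 0
  2*Y**2*Z ↦ 2·1·100·4 = 800
  -2*Y*Z**2 ↦ -2·1·10·16 = -320
  -Z**3 ↦ -1·1·1·64 = -64
Sum: F(0, 10, 4) = (0) + (0) + (0) + (0) + (0) + (0) + (800) + (-320) + (-64) = 416.
Reducing mod 11: 416 ≡ 9 (mod 11).
Since F(a, b, c) ≡ 9 ≠ 0 (mod 11), P does NOT lie on the curve.


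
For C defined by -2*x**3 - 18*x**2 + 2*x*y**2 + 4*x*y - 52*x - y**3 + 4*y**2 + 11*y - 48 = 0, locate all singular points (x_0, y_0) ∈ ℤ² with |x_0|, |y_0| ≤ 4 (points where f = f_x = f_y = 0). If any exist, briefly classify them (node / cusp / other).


Singular points: {(-3, -1)}; classification: cusp.

Compute partial derivatives:
  f_x = -6*x**2 - 36*x + 2*y**2 + 4*y - 52.
  f_y = 4*x*y + 4*x - 3*y**2 + 8*y + 11.
Scan x_0 ∈ {−4, ..., 4}. For each x_0, f_y(x_0, y) is a polynomial in y; find its integer roots y ∈ {−4, ..., 4}, then test f_x and f at those candidates.
  x = -4: f_y(-4, y) = -3*y**2 - 8*y - 5; vanishes at y ∈ {-1}. (-4, -1): f_x = -6 ≠ 0.
  x = -3: f_y(-3, y) = -3*y**2 - 4*y - 1; vanishes at y ∈ {-1}. (-3, -1): f_x = 0, f = 0 — SINGULAR.
  x = -2: f_y(-2, y) = 3 - 3*y**2; vanishes at y ∈ {-1, 1}. (-2, -1): f_x = -6 ≠ 0; (-2, 1): f_x = 2 ≠ 0.
  x = -1: f_y(-1, y) = -3*y**2 + 4*y + 7; vanishes at y ∈ {-1}. (-1, -1): f_x = -24 ≠ 0.
  x = 0: f_y(0, y) = -3*y**2 + 8*y + 11; vanishes at y ∈ {-1}. (0, -1): f_x = -54 ≠ 0.
  x = 1: f_y(1, y) = -3*y**2 + 12*y + 15; vanishes at y ∈ {-1}. (1, -1): f_x = -96 ≠ 0.
  x = 2: f_y(2, y) = -3*y**2 + 16*y + 19; vanishes at y ∈ {-1}. (2, -1): f_x = -150 ≠ 0.
  x = 3: f_y(3, y) = -3*y**2 + 20*y + 23; vanishes at y ∈ {-1}. (3, -1): f_x = -216 ≠ 0.
  x = 4: f_y(4, y) = -3*y**2 + 24*y + 27; vanishes at y ∈ {-1}. (4, -1): f_x = -294 ≠ 0.
Only singular point on the grid: (-3, -1).
Classify: substitute x = -3 + u, y = -1 + v and expand: f = -2*u**3 + 2*u*v**2 - v**3 + v**2.
No constant or linear terms (consistent with a singular point). Quadratic part: v**2. Cubic part: -2*u**3 + 2*u*v**2 - v**3.
The quadratic part v**2 is a perfect square, so there is a single (double) tangent line v = 0, i.e. y = -1. Restricting the cubic part to that line (v = 0) leaves -2*u**3 ≠ 0, so f is not divisible by v and the branch is v² ≈ 2*u**3 to lowest order — this is a cusp.
Classification: cusp.


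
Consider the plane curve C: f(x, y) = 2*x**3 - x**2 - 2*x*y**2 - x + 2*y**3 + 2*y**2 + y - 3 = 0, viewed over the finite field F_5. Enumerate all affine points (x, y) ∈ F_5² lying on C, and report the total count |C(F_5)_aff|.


Affine F_5-points: {(1, 1), (1, 2), (3, 3), (4, 0)}; count = 4.

For each of the 25 pairs (x, y) ∈ F_5², evaluate f(x, y) mod 5. Record the zeros.
  x = 0: [0↦2, 1↦2, 2↦3, 3↦2, 4↦1]  zeros at y ∈ ∅
  x = 1: [0↦2, 1↦0, 2↦0, 3↦4, 4↦4]  zeros at y ∈ {1, 2}
  x = 2: [0↦2, 1↦3, 2↦2, 3↦1, 4↦2]  zeros at y ∈ ∅
  x = 3: [0↦4, 1↦3, 2↦1, 3↦0, 4↦2]  zeros at y ∈ {3}
  x = 4: [0↦0, 1↦2, 2↦4, 3↦3, 4↦1]  zeros at y ∈ {0}
Collecting zeros: affine points = {(1, 1), (1, 2), (3, 3), (4, 0)}.
Total count |C(F_5)_aff| = 4.


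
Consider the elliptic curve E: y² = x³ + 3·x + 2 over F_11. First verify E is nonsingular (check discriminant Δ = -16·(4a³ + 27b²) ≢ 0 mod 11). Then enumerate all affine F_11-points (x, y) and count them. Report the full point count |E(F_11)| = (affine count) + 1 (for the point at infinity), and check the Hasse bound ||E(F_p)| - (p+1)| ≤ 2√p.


Affine points = {(2, 4), (2, 7), (3, 4), (3, 7), (4, 1), (4, 10), (6, 4), (6, 7), (7, 5), (7, 6), (10, 3), (10, 8)}; affine count = 12; |E(F_11)| = 13.

Discriminant check: Δ ∝ 4a³ + 27b² = 4·3³ + 27·2² = 4·27 + 27·4 ≡ 7 (mod 11). Nonzero ⇒ E is nonsingular.
For each x ∈ F_11, compute rhs = x³ + 3·x + 2 mod 11, then count y ∈ F_11 with y² ≡ rhs.
  x = 0: rhs = 2, matching y values: none (0 points).
  x = 1: rhs = 6, matching y values: none (0 points).
  x = 2: rhs = 5, matching y values: 4, 7 (2 points).
  x = 3: rhs = 5, matching y values: 4, 7 (2 points).
  x = 4: rhs = 1, matching y values: 1, 10 (2 points).
  x = 5: rhs = 10, matching y values: none (0 points).
  x = 6: rhs = 5, matching y values: 4, 7 (2 points).
  x = 7: rhs = 3, matching y values: 5, 6 (2 points).
  x = 8: rhs = 10, matching y values: none (0 points).
  x = 9: rhs = 10, matching y values: none (0 points).
  x = 10: rhs = 9, matching y values: 3, 8 (2 points).
Total affine count: 12.
Full point count |E(F_11)| = 12 + 1 = 13.
Hasse bound: |13 − (11+1)| = |1| = 1 ≤ 2√11 ≈ 6.6332 ✓.


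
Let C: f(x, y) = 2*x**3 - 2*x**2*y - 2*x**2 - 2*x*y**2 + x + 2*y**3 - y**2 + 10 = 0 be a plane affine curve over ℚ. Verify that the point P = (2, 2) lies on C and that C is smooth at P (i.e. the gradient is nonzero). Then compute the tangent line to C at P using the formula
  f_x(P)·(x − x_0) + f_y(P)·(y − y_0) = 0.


Tangent line at P: -7*x - 4*y + 22 = 0.

Step 1: f(2, 2) = 0, so P lies on C.
Step 2: partial derivatives
  f_x(x, y) = 6*x**2 - 4*x*y - 4*x - 2*y**2 + 1, f_y(x, y) = -2*x**2 - 4*x*y + 6*y**2 - 2*y.
  f_x(P) = -7, f_y(P) = -4 (gradient nonzero, so P is smooth).
Step 3: tangent line at P: -7·(x − 2) + -4·(y − 2) = 0.
Expanding: -7*x - 4*y + 22 = 0.


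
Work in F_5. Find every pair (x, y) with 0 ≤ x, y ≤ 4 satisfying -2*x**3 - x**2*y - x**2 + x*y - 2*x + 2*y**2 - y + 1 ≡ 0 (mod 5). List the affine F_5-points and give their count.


Affine F_5-points: ∅; count = 0.

For each of the 25 pairs (x, y) ∈ F_5², evaluate f(x, y) mod 5. Record the zeros.
  x = 0: [0↦1, 1↦2, 2↦2, 3↦1, 4↦4]  zeros at y ∈ ∅
  x = 1: [0↦1, 1↦2, 2↦2, 3↦1, 4↦4]  zeros at y ∈ ∅
  x = 2: [0↦2, 1↦1, 2↦4, 3↦1, 4↦2]  zeros at y ∈ ∅
  x = 3: [0↦2, 1↦2, 2↦1, 3↦4, 4↦1]  zeros at y ∈ ∅
  x = 4: [0↦4, 1↦3, 2↦1, 3↦3, 4↦4]  zeros at y ∈ ∅
Collecting zeros: affine points = ∅.
Total count |C(F_5)_aff| = 0.


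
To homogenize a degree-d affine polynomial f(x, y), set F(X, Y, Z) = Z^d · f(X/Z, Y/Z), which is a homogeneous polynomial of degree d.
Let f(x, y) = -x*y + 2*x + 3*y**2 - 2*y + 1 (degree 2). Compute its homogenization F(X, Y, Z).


F(X, Y, Z) = -X*Y + 2*X*Z + 3*Y**2 - 2*Y*Z + Z**2

deg(f) = 2.
Substitute x = X/Z, y = Y/Z into f, then multiply by Z^2.
  monomial -1·x^1·y^1 ↦ -1·X^1·Y^1·Z^0.
  monomial 2·x^1·y^0 ↦ 2·X^1·Y^0·Z^1.
  monomial 3·x^0·y^2 ↦ 3·X^0·Y^2·Z^0.
  monomial -2·x^0·y^1 ↦ -2·X^0·Y^1·Z^1.
  monomial 1·x^0·y^0 ↦ 1·X^0·Y^0·Z^2.
Collecting: F(X, Y, Z) = -X*Y + 2*X*Z + 3*Y**2 - 2*Y*Z + Z**2.


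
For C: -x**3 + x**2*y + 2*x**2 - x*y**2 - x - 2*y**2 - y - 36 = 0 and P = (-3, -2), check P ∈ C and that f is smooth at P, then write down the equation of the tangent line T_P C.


Tangent line at P: -32*x + 4*y - 88 = 0.

Step 1: f(-3, -2) = 0, so P lies on C.
Step 2: partial derivatives
  f_x(x, y) = -3*x**2 + 2*x*y + 4*x - y**2 - 1, f_y(x, y) = x**2 - 2*x*y - 4*y - 1.
  f_x(P) = -32, f_y(P) = 4 (gradient nonzero, so P is smooth).
Step 3: tangent line at P: -32·(x − -3) + 4·(y − -2) = 0.
Expanding: -32*x + 4*y - 88 = 0.


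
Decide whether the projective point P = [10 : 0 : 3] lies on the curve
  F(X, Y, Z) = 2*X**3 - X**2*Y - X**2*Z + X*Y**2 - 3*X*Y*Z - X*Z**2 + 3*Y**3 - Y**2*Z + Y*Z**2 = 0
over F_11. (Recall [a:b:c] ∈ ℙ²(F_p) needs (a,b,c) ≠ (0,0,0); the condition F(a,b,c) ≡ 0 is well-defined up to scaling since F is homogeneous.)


F(10,0,3) ≡ 4 (mod 11); P is NOT on the curve.

Evaluate F(10, 0, 3) term-by-term (mod 11).
  2*X**3 ↦ 2·1000·1·1 = 2000
  -X**2*Y ↦ -1·100·0·1 = 0
  -X**2*Z ↦ -1·100·1·3 = -300
  X*Y**2 ↦ 1·10·0·1 = 0
  -3*X*Y*Z ↦ -3·10·0·3 = 0
  -X*Z**2 ↦ -1·10·1·9 = -90
  3*Y**3 ↦ 3·1·0·1 = 0
  -Y**2*Z ↦ -1·1·0·3 = 0
  Y*Z**2 ↦ 1·1·0·9 = 0
Sum: F(10, 0, 3) = (2000) + (0) + (-300) + (0) + (0) + (-90) + (0) + (0) + (0) = 1610.
Reducing mod 11: 1610 ≡ 4 (mod 11).
Since F(a, b, c) ≡ 4 ≠ 0 (mod 11), P does NOT lie on the curve.


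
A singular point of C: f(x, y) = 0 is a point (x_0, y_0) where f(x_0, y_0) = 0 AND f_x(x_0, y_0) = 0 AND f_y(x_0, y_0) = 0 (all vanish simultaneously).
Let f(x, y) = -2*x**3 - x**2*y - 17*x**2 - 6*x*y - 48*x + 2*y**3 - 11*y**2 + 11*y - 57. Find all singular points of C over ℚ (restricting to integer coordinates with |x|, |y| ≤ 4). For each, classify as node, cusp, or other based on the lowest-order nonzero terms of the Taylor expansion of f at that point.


Singular points: {(-3, 2)}; classification: node.

Compute partial derivatives:
  f_x = -6*x**2 - 2*x*y - 34*x - 6*y - 48.
  f_y = -x**2 - 6*x + 6*y**2 - 22*y + 11.
Scan x_0 ∈ {−4, ..., 4}. For each x_0, f_y(x_0, y) is a polynomial in y; find its integer roots y ∈ {−4, ..., 4}, then test f_x and f at those candidates.
  x = -4: f_y(-4, y) = 6*y**2 - 22*y + 19; no integer root y with |y| ≤ 4.
  x = -3: f_y(-3, y) = 6*y**2 - 22*y + 20; vanishes at y ∈ {2}. (-3, 2): f_x = 0, f = 0 — SINGULAR.
  x = -2: f_y(-2, y) = 6*y**2 - 22*y + 19; no integer root y with |y| ≤ 4.
  x = -1: f_y(-1, y) = 6*y**2 - 22*y + 16; vanishes at y ∈ {1}. (-1, 1): f_x = -24 ≠ 0.
  x = 0: f_y(0, y) = 6*y**2 - 22*y + 11; no integer root y with |y| ≤ 4.
  x = 1: f_y(1, y) = 6*y**2 - 22*y + 4; no integer root y with |y| ≤ 4.
  x = 2: f_y(2, y) = 6*y**2 - 22*y - 5; no integer root y with |y| ≤ 4.
  x = 3: f_y(3, y) = 6*y**2 - 22*y - 16; no integer root y with |y| ≤ 4.
  x = 4: f_y(4, y) = 6*y**2 - 22*y - 29; no integer root y with |y| ≤ 4.
Only singular point on the grid: (-3, 2).
Classify: substitute x = -3 + u, y = 2 + v and expand: f = -2*u**3 - u**2*v - u**2 + 2*v**3 + v**2.
No constant or linear terms (consistent with a singular point). Quadratic part: -u**2 + v**2. Cubic part: -2*u**3 - u**2*v + 2*v**3.
The quadratic part v**2 - u**2 = (v − u)(v + u) splits into two distinct linear factors, so there are two distinct tangent lines y − 2 = ±(x − -3) — this is a node (ordinary double point).
Classification: node.


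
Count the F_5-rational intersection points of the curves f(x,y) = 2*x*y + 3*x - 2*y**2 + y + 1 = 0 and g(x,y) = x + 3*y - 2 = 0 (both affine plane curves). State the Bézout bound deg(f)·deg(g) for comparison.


Common zeros: {(4, 1)}; count = 1; Bézout bound = 2.

deg(f) = 2, deg(g) = 1, so Bézout bound = 2.
Scan x ∈ F_5. For each x, list the y ∈ F_5 with f(x, y) ≡ 0 and those with g(x, y) ≡ 0 (mod 5); the common zeros in that column are the intersection.
  x = 0: f ≡ 0 at y ∈ {1, 2}; g ≡ 0 at y ∈ {4}; common: ∅.
  x = 1: f ≡ 0 at y ∈ {1, 3}; g ≡ 0 at y ∈ {2}; common: ∅.
  x = 2: f ≡ 0 at y ∈ {1, 4}; g ≡ 0 at y ∈ {0}; common: ∅.
  x = 3: f ≡ 0 at y ∈ {0, 1}; g ≡ 0 at y ∈ {3}; common: ∅.
  x = 4: f ≡ 0 at y ∈ {1}; g ≡ 0 at y ∈ {1}; common: {1}.
Collecting: common zeros = {(4, 1)}, so the count is 1.
Comparison with the Bézout bound: 1 ≤ 2 = deg(f)·deg(g), as expected for curves with no common component (the affine F_5-count falls short of the bound because intersections may lie at infinity, over extension fields, or carry multiplicity).


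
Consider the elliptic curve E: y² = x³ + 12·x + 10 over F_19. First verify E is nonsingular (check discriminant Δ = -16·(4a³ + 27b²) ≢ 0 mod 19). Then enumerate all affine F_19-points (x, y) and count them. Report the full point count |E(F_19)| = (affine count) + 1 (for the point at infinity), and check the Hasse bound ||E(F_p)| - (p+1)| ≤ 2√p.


Affine points = {(1, 2), (1, 17), (2, 2), (2, 17), (3, 4), (3, 15), (5, 9), (5, 10), (7, 0), (9, 7), (9, 12), (10, 3), (10, 16), (12, 1), (12, 18), (13, 8), (13, 11), (16, 2), (16, 17), (17, 4), (17, 15), (18, 4), (18, 15)}; affine count = 23; |E(F_19)| = 24.

Discriminant check: Δ ∝ 4a³ + 27b² = 4·12³ + 27·10² = 4·1728 + 27·100 ≡ 17 (mod 19). Nonzero ⇒ E is nonsingular.
For each x ∈ F_19, compute rhs = x³ + 12·x + 10 mod 19, then count y ∈ F_19 with y² ≡ rhs.
  x = 0: rhs = 10, matching y values: none (0 points).
  x = 1: rhs = 4, matching y values: 2, 17 (2 points).
  x = 2: rhs = 4, matching y values: 2, 17 (2 points).
  x = 3: rhs = 16, matching y values: 4, 15 (2 points).
  x = 4: rhs = 8, matching y values: none (0 points).
  x = 5: rhs = 5, matching y values: 9, 10 (2 points).
  x = 6: rhs = 13, matching y values: none (0 points).
  x = 7: rhs = 0, matching y values: 0 (1 points).
  x = 8: rhs = 10, matching y values: none (0 points).
  x = 9: rhs = 11, matching y values: 7, 12 (2 points).
  x = 10: rhs = 9, matching y values: 3, 16 (2 points).
  x = 11: rhs = 10, matching y values: none (0 points).
  x = 12: rhs = 1, matching y values: 1, 18 (2 points).
  x = 13: rhs = 7, matching y values: 8, 11 (2 points).
  x = 14: rhs = 15, matching y values: none (0 points).
  x = 15: rhs = 12, matching y values: none (0 points).
  x = 16: rhs = 4, matching y values: 2, 17 (2 points).
  x = 17: rhs = 16, matching y values: 4, 15 (2 points).
  x = 18: rhs = 16, matching y values: 4, 15 (2 points).
Total affine count: 23.
Full point count |E(F_19)| = 23 + 1 = 24.
Hasse bound: |24 − (19+1)| = |4| = 4 ≤ 2√19 ≈ 8.7178 ✓.


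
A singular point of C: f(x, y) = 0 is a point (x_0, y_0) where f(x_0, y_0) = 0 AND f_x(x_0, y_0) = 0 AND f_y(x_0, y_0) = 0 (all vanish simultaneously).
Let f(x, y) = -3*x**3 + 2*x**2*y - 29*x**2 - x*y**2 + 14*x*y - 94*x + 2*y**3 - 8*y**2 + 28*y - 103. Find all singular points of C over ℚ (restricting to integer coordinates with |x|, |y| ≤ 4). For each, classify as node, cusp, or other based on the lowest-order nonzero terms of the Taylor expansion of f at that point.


Singular points: {(-3, 1)}; classification: cusp.

Compute partial derivatives:
  f_x = -9*x**2 + 4*x*y - 58*x - y**2 + 14*y - 94.
  f_y = 2*x**2 - 2*x*y + 14*x + 6*y**2 - 16*y + 28.
Scan x_0 ∈ {−4, ..., 4}. For each x_0, f_y(x_0, y) is a polynomial in y; find its integer roots y ∈ {−4, ..., 4}, then test f_x and f at those candidates.
  x = -4: f_y(-4, y) = 6*y**2 - 8*y + 4; no integer root y with |y| ≤ 4.
  x = -3: f_y(-3, y) = 6*y**2 - 10*y + 4; vanishes at y ∈ {1}. (-3, 1): f_x = 0, f = 0 — SINGULAR.
  x = -2: f_y(-2, y) = 6*y**2 - 12*y + 8; no integer root y with |y| ≤ 4.
  x = -1: f_y(-1, y) = 6*y**2 - 14*y + 16; no integer root y with |y| ≤ 4.
  x = 0: f_y(0, y) = 6*y**2 - 16*y + 28; no integer root y with |y| ≤ 4.
  x = 1: f_y(1, y) = 6*y**2 - 18*y + 44; no integer root y with |y| ≤ 4.
  x = 2: f_y(2, y) = 6*y**2 - 20*y + 64; no integer root y with |y| ≤ 4.
  x = 3: f_y(3, y) = 6*y**2 - 22*y + 88; no integer root y with |y| ≤ 4.
  x = 4: f_y(4, y) = 6*y**2 - 24*y + 116; no integer root y with |y| ≤ 4.
Only singular point on the grid: (-3, 1).
Classify: substitute x = -3 + u, y = 1 + v and expand: f = -3*u**3 + 2*u**2*v - u*v**2 + 2*v**3 + v**2.
No constant or linear terms (consistent with a singular point). Quadratic part: v**2. Cubic part: -3*u**3 + 2*u**2*v - u*v**2 + 2*v**3.
The quadratic part v**2 is a perfect square, so there is a single (double) tangent line v = 0, i.e. y = 1. Restricting the cubic part to that line (v = 0) leaves -3*u**3 ≠ 0, so f is not divisible by v and the branch is v² ≈ 3*u**3 to lowest order — this is a cusp.
Classification: cusp.


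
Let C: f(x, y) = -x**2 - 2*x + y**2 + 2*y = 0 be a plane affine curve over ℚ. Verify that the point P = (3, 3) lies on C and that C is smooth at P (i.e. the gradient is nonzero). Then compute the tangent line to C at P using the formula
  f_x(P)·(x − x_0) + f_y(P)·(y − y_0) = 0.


Tangent line at P: -8*x + 8*y = 0.

Step 1: f(3, 3) = 0, so P lies on C.
Step 2: partial derivatives
  f_x(x, y) = -2*x - 2, f_y(x, y) = 2*y + 2.
  f_x(P) = -8, f_y(P) = 8 (gradient nonzero, so P is smooth).
Step 3: tangent line at P: -8·(x − 3) + 8·(y − 3) = 0.
Expanding: -8*x + 8*y = 0.


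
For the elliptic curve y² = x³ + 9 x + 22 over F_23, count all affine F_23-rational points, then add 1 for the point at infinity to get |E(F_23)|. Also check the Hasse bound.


Affine points = {(1, 3), (1, 20), (2, 5), (2, 18), (5, 10), (5, 13), (6, 4), (6, 19), (8, 10), (8, 13), (9, 2), (9, 21), (10, 10), (10, 13), (11, 7), (11, 16), (12, 8), (12, 15), (13, 6), (13, 17), (15, 6), (15, 17), (18, 6), (18, 17), (22, 9), (22, 14)}; affine count = 26; |E(F_23)| = 27.

Discriminant check: Δ ∝ 4a³ + 27b² = 4·9³ + 27·22² = 4·729 + 27·484 ≡ 22 (mod 23). Nonzero ⇒ E is nonsingular.
For each x ∈ F_23, compute rhs = x³ + 9·x + 22 mod 23, then count y ∈ F_23 with y² ≡ rhs.
  x = 0: rhs = 22, matching y values: none (0 points).
  x = 1: rhs = 9, matching y values: 3, 20 (2 points).
  x = 2: rhs = 2, matching y values: 5, 18 (2 points).
  x = 3: rhs = 7, matching y values: none (0 points).
  x = 4: rhs = 7, matching y values: none (0 points).
  x = 5: rhs = 8, matching y values: 10, 13 (2 points).
  x = 6: rhs = 16, matching y values: 4, 19 (2 points).
  x = 7: rhs = 14, matching y values: none (0 points).
  x = 8: rhs = 8, matching y values: 10, 13 (2 points).
  x = 9: rhs = 4, matching y values: 2, 21 (2 points).
  x = 10: rhs = 8, matching y values: 10, 13 (2 points).
  x = 11: rhs = 3, matching y values: 7, 16 (2 points).
  x = 12: rhs = 18, matching y values: 8, 15 (2 points).
  x = 13: rhs = 13, matching y values: 6, 17 (2 points).
  x = 14: rhs = 17, matching y values: none (0 points).
  x = 15: rhs = 13, matching y values: 6, 17 (2 points).
  x = 16: rhs = 7, matching y values: none (0 points).
  x = 17: rhs = 5, matching y values: none (0 points).
  x = 18: rhs = 13, matching y values: 6, 17 (2 points).
  x = 19: rhs = 14, matching y values: none (0 points).
  x = 20: rhs = 14, matching y values: none (0 points).
  x = 21: rhs = 19, matching y values: none (0 points).
  x = 22: rhs = 12, matching y values: 9, 14 (2 points).
Total affine count: 26.
Full point count |E(F_23)| = 26 + 1 = 27.
Hasse bound: |27 − (23+1)| = |3| = 3 ≤ 2√23 ≈ 9.5917 ✓.


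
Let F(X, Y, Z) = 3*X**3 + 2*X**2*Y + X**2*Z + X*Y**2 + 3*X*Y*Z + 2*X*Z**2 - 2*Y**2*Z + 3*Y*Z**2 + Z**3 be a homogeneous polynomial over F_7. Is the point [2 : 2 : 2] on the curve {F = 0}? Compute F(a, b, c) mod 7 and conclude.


F(2,2,2) ≡ 0 (mod 7); P is on the curve.

Evaluate F(2, 2, 2) term-by-term (mod 7).
  3*X**3 ↦ 3·8·1·1 = 24
  2*X**2*Y ↦ 2·4·2·1 = 16
  X**2*Z ↦ 1·4·1·2 = 8
  X*Y**2 ↦ 1·2·4·1 = 8
  3*X*Y*Z ↦ 3·2·2·2 = 24
  2*X*Z**2 ↦ 2·2·1·4 = 16
  -2*Y**2*Z ↦ -2·1·4·2 = -16
  3*Y*Z**2 ↦ 3·1·2·4 = 24
  Z**3 ↦ 1·1·1·8 = 8
Sum: F(2, 2, 2) = (24) + (16) + (8) + (8) + (24) + (16) + (-16) + (24) + (8) = 112.
Reducing mod 7: 112 ≡ 0 (mod 7).
Since F(a, b, c) ≡ 0 (mod 7), P lies on the curve.


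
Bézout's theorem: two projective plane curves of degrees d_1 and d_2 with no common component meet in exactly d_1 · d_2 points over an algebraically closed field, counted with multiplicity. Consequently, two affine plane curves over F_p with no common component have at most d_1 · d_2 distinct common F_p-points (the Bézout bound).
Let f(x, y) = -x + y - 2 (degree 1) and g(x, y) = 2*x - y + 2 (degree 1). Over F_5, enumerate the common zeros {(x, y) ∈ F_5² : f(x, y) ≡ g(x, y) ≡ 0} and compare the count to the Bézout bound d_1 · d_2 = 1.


Common zeros: {(0, 2)}; count = 1; Bézout bound = 1.

deg(f) = 1, deg(g) = 1, so Bézout bound = 1.
Scan x ∈ F_5. For each x, list the y ∈ F_5 with f(x, y) ≡ 0 and those with g(x, y) ≡ 0 (mod 5); the common zeros in that column are the intersection.
  x = 0: f ≡ 0 at y ∈ {2}; g ≡ 0 at y ∈ {2}; common: {2}.
  x = 1: f ≡ 0 at y ∈ {3}; g ≡ 0 at y ∈ {4}; common: ∅.
  x = 2: f ≡ 0 at y ∈ {4}; g ≡ 0 at y ∈ {1}; common: ∅.
  x = 3: f ≡ 0 at y ∈ {0}; g ≡ 0 at y ∈ {3}; common: ∅.
  x = 4: f ≡ 0 at y ∈ {1}; g ≡ 0 at y ∈ {0}; common: ∅.
Collecting: common zeros = {(0, 2)}, so the count is 1.
Comparison with the Bézout bound: 1 ≤ 1 = deg(f)·deg(g), as expected for curves with no common component (the bound is attained).


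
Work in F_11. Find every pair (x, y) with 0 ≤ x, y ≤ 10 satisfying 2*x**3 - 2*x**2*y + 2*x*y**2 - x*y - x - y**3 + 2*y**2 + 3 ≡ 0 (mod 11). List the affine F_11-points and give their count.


Affine F_11-points: {(0, 7), (3, 6), (3, 7), (4, 6), (4, 7), (4, 8), (6, 0), (6, 5), (6, 9), (7, 0), (7, 2), (7, 3), (9, 0), (10, 1), (10, 4), (10, 6)}; count = 16.

For each of the 121 pairs (x, y) ∈ F_11², evaluate f(x, y) mod 11. Record the zeros.
  x = 0: [0↦3, 1↦4, 2↦3, 3↦5, 4↦4, 5↦5, 6↦2, 7↦0, 8↦4, 9↦8, 10↦6]  zeros at y ∈ {7}
  x = 1: [0↦4, 1↦4, 2↦6, 3↦4, 4↦3, 5↦8, 6↦2, 7↦1, 8↦10, 9↦1, 10↦1]  zeros at y ∈ ∅
  x = 2: [0↦6, 1↦1, 2↦2, 3↦3, 4↦9, 5↦3, 6↦1, 7↦8, 8↦7, 9↦3, 10↦1]  zeros at y ∈ ∅
  x = 3: [0↦10, 1↦7, 2↦3, 3↦3, 4↦1, 5↦2, 6↦0, 7↦0, 8↦7, 9↦4, 10↦7]  zeros at y ∈ {6, 7}
  x = 4: [0↦6, 1↦1, 2↦10, 3↦5, 4↦2, 5↦6, 6↦0, 7↦0, 8↦0, 9↦5, 10↦9]  zeros at y ∈ {6, 7, 8}
  x = 5: [0↦6, 1↦6, 2↦2, 3↦10, 4↦2, 5↦5, 6↦2, 7↦9, 8↦9, 9↦7, 10↦8]  zeros at y ∈ ∅
  x = 6: [0↦0, 1↦1, 2↦2, 3↦8, 4↦2, 5↦0, 6↦7, 7↦6, 8↦2, 9↦0, 10↦5]  zeros at y ∈ {0, 5, 9}
  x = 7: [0↦0, 1↦9, 2↦0, 3↦0, 4↦3, 5↦3, 6↦5, 7↦3, 8↦2, 9↦7, 10↦1]  zeros at y ∈ {0, 2, 3}
  x = 8: [0↦7, 1↦9, 2↦8, 3↦9, 4↦6, 5↦4, 6↦8, 7↦1, 8↦10, 9↦7, 10↦8]  zeros at y ∈ ∅
  x = 9: [0↦0, 1↦2, 2↦5, 3↦3, 4↦1, 5↦4, 6↦6, 7↦1, 8↦5, 9↦1, 10↦5]  zeros at y ∈ {0}
  x = 10: [0↦2, 1↦0, 2↦3, 3↦5, 4↦0, 5↦4, 6↦0, 7↦4, 8↦10, 9↦1, 10↦4]  zeros at y ∈ {1, 4, 6}
Collecting zeros: affine points = {(0, 7), (3, 6), (3, 7), (4, 6), (4, 7), (4, 8), (6, 0), (6, 5), (6, 9), (7, 0), (7, 2), (7, 3), (9, 0), (10, 1), (10, 4), (10, 6)}.
Total count |C(F_11)_aff| = 16.
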